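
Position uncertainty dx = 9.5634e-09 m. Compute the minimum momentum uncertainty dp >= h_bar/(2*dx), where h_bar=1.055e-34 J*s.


dp = h_bar / (2 * dx)
= 1.055e-34 / (2 * 9.5634e-09)
= 1.055e-34 / 1.9127e-08
= 5.5158e-27 kg*m/s

5.5158e-27


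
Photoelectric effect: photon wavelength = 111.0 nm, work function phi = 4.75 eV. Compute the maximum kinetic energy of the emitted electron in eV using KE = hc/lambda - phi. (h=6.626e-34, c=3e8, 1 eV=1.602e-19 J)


E_photon = hc / lambda
= (6.626e-34)(3e8) / (111.0e-9)
= 1.7908e-18 J
= 11.1786 eV
KE = E_photon - phi
= 11.1786 - 4.75
= 6.4286 eV

6.4286


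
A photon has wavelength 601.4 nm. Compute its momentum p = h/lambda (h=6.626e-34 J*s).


p = h / lambda
= 6.626e-34 / (601.4e-9)
= 6.626e-34 / 6.0140e-07
= 1.1018e-27 kg*m/s

1.1018e-27


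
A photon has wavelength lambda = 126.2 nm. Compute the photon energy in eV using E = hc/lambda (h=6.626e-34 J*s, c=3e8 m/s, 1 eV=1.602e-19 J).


E = hc / lambda
= (6.626e-34)(3e8) / (126.2e-9)
= 1.9878e-25 / 1.2620e-07
= 1.5751e-18 J
Converting to eV: 1.5751e-18 / 1.602e-19
= 9.8322 eV

9.8322


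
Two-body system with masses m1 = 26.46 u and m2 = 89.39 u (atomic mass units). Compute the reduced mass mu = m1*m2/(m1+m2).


mu = m1 * m2 / (m1 + m2)
= 26.46 * 89.39 / (26.46 + 89.39)
= 2365.2594 / 115.85
= 20.4166 u

20.4166


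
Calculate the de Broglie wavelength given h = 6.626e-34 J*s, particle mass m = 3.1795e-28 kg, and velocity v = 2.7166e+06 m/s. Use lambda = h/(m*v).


lambda = h / (m * v)
= 6.626e-34 / (3.1795e-28 * 2.7166e+06)
= 6.626e-34 / 8.6374e-22
= 7.6713e-13 m

7.6713e-13


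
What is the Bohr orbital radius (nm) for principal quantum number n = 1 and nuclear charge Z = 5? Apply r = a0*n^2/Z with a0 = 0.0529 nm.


r = a0 * n^2 / Z
= 0.0529 * 1^2 / 5
= 0.0529 * 1 / 5
= 0.0106 nm

0.0106


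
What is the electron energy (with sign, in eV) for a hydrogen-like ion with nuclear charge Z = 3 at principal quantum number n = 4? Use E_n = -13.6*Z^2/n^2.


E_n = -13.6 * Z^2 / n^2
= -13.6 * 3^2 / 4^2
= -13.6 * 9 / 16
= -7.65 eV

-7.65


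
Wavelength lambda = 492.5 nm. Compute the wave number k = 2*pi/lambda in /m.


k = 2 * pi / lambda
= 6.2832 / (492.5e-9)
= 6.2832 / 4.9250e-07
= 1.2758e+07 /m

1.2758e+07


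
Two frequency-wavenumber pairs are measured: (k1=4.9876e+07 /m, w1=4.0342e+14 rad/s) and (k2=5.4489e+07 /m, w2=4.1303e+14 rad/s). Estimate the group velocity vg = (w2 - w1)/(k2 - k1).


vg = (w2 - w1) / (k2 - k1)
= (4.1303e+14 - 4.0342e+14) / (5.4489e+07 - 4.9876e+07)
= 9.6100e+12 / 4.6130e+06
= 2.0832e+06 m/s

2.0832e+06


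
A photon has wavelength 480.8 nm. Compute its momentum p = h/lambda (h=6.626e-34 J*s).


p = h / lambda
= 6.626e-34 / (480.8e-9)
= 6.626e-34 / 4.8080e-07
= 1.3781e-27 kg*m/s

1.3781e-27


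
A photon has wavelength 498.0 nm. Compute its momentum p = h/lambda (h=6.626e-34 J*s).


p = h / lambda
= 6.626e-34 / (498.0e-9)
= 6.626e-34 / 4.9800e-07
= 1.3305e-27 kg*m/s

1.3305e-27


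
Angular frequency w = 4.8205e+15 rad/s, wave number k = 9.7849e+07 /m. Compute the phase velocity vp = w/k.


vp = w / k
= 4.8205e+15 / 9.7849e+07
= 4.9265e+07 m/s

4.9265e+07


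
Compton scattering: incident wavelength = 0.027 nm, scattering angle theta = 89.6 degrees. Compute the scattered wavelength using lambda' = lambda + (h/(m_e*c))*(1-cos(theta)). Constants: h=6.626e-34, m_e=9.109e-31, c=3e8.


Compton wavelength: h/(m_e*c) = 2.4247e-12 m
d_lambda = 2.4247e-12 * (1 - cos(89.6 deg))
= 2.4247e-12 * 0.993019
= 2.4078e-12 m = 0.002408 nm
lambda' = 0.027 + 0.002408
= 0.029408 nm

0.029408


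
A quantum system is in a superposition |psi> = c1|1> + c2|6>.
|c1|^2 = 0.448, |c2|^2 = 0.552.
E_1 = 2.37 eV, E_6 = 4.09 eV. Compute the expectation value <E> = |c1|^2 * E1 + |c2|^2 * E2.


<E> = |c1|^2 * E1 + |c2|^2 * E2
= 0.448 * 2.37 + 0.552 * 4.09
= 1.0618 + 2.2577
= 3.3194 eV

3.3194


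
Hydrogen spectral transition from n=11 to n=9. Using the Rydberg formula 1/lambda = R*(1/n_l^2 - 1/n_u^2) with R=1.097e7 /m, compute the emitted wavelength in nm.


1/lambda = R * (1/n_l^2 - 1/n_u^2)
= 1.097e7 * (1/9^2 - 1/11^2)
= 1.097e7 * (0.012346 - 0.008264)
= 1.097e7 * 0.004081
= 4.4771e+04 /m
lambda = 1 / 4.4771e+04 = 22335.9161 nm

22335.9161


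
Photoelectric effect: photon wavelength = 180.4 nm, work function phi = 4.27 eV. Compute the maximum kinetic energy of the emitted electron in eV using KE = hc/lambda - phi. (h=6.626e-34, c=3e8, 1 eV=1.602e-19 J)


E_photon = hc / lambda
= (6.626e-34)(3e8) / (180.4e-9)
= 1.1019e-18 J
= 6.8782 eV
KE = E_photon - phi
= 6.8782 - 4.27
= 2.6082 eV

2.6082


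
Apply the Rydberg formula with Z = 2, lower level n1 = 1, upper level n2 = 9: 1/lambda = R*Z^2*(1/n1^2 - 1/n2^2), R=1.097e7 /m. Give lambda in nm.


1/lambda = R * Z^2 * (1/n1^2 - 1/n2^2)
= 1.097e7 * 2^2 * (1/1^2 - 1/9^2)
= 1.097e7 * 4 * (1.0 - 0.012346)
= 4.3338e+07 /m
lambda = 1 / 4.3338e+07
= 23.0743 nm

23.0743


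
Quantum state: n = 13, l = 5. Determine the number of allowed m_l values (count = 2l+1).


m_l ranges from -l to +l in integer steps
So m_l goes from -5 to +5
Count = 2l + 1 = 2*5 + 1
= 11

11


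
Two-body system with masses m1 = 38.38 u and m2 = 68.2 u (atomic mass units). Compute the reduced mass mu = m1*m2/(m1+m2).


mu = m1 * m2 / (m1 + m2)
= 38.38 * 68.2 / (38.38 + 68.2)
= 2617.516 / 106.58
= 24.5592 u

24.5592


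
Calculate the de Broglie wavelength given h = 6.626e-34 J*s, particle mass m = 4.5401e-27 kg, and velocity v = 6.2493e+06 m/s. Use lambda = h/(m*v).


lambda = h / (m * v)
= 6.626e-34 / (4.5401e-27 * 6.2493e+06)
= 6.626e-34 / 2.8372e-20
= 2.3354e-14 m

2.3354e-14


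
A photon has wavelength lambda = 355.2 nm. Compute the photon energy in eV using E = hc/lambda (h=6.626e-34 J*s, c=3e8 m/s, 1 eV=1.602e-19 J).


E = hc / lambda
= (6.626e-34)(3e8) / (355.2e-9)
= 1.9878e-25 / 3.5520e-07
= 5.5963e-19 J
Converting to eV: 5.5963e-19 / 1.602e-19
= 3.4933 eV

3.4933


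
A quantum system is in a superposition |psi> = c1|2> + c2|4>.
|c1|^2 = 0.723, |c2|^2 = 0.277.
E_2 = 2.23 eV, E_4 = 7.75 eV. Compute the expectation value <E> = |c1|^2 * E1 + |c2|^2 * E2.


<E> = |c1|^2 * E1 + |c2|^2 * E2
= 0.723 * 2.23 + 0.277 * 7.75
= 1.6123 + 2.1468
= 3.759 eV

3.759


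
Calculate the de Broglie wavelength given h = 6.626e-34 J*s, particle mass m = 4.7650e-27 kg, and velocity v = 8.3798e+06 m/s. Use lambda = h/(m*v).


lambda = h / (m * v)
= 6.626e-34 / (4.7650e-27 * 8.3798e+06)
= 6.626e-34 / 3.9930e-20
= 1.6594e-14 m

1.6594e-14


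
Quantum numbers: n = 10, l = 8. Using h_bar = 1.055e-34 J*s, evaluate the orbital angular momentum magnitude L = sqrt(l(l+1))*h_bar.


L = sqrt(l*(l+1)) * h_bar
= sqrt(8 * 9) * 1.055e-34
= sqrt(72) * 1.055e-34
= 8.4853 * 1.055e-34
= 8.9520e-34 J*s

8.9520e-34


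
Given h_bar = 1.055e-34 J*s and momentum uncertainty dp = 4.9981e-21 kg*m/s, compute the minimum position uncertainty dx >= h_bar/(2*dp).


dx = h_bar / (2 * dp)
= 1.055e-34 / (2 * 4.9981e-21)
= 1.055e-34 / 9.9962e-21
= 1.0554e-14 m

1.0554e-14


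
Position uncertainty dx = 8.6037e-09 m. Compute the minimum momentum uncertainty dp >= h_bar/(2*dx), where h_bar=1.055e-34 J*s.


dp = h_bar / (2 * dx)
= 1.055e-34 / (2 * 8.6037e-09)
= 1.055e-34 / 1.7207e-08
= 6.1311e-27 kg*m/s

6.1311e-27


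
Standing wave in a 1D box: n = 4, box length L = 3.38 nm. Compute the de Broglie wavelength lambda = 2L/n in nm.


lambda = 2L / n
= 2 * 3.38 / 4
= 6.76 / 4
= 1.69 nm

1.69


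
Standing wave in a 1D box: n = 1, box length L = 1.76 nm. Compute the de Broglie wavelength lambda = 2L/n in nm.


lambda = 2L / n
= 2 * 1.76 / 1
= 3.52 / 1
= 3.52 nm

3.52


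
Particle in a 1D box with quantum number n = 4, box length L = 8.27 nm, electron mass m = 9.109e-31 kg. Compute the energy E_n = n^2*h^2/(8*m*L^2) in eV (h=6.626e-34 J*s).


E = n^2 * h^2 / (8 * m * L^2)
= 4^2 * (6.626e-34)^2 / (8 * 9.109e-31 * (8.27e-9)^2)
= 16 * 4.3904e-67 / (8 * 9.109e-31 * 6.8393e-17)
= 1.4095e-20 J
= 0.088 eV

0.088


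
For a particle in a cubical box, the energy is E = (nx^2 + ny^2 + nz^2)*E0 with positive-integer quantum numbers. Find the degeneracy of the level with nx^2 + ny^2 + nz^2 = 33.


Enumerate all (nx, ny, nz) with nx^2 + ny^2 + nz^2 = 33:
(1,4,4)
(2,2,5)
(2,5,2)
(4,1,4)
(4,4,1)
(5,2,2)
Total degeneracy = 6

6


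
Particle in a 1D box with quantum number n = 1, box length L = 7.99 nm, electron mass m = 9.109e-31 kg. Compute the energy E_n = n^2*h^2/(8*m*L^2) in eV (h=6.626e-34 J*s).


E = n^2 * h^2 / (8 * m * L^2)
= 1^2 * (6.626e-34)^2 / (8 * 9.109e-31 * (7.99e-9)^2)
= 1 * 4.3904e-67 / (8 * 9.109e-31 * 6.3840e-17)
= 9.4373e-22 J
= 0.0059 eV

0.0059


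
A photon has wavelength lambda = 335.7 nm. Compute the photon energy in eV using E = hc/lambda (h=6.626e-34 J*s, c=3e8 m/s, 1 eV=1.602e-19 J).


E = hc / lambda
= (6.626e-34)(3e8) / (335.7e-9)
= 1.9878e-25 / 3.3570e-07
= 5.9214e-19 J
Converting to eV: 5.9214e-19 / 1.602e-19
= 3.6962 eV

3.6962


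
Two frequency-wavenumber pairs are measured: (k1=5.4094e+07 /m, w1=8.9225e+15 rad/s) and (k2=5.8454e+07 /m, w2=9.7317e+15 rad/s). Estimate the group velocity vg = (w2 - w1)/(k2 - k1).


vg = (w2 - w1) / (k2 - k1)
= (9.7317e+15 - 8.9225e+15) / (5.8454e+07 - 5.4094e+07)
= 8.0920e+14 / 4.3600e+06
= 1.8560e+08 m/s

1.8560e+08


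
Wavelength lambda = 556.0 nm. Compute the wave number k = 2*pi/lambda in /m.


k = 2 * pi / lambda
= 6.2832 / (556.0e-9)
= 6.2832 / 5.5600e-07
= 1.1301e+07 /m

1.1301e+07


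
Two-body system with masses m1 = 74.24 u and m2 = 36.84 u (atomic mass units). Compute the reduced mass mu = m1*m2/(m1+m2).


mu = m1 * m2 / (m1 + m2)
= 74.24 * 36.84 / (74.24 + 36.84)
= 2735.0016 / 111.08
= 24.6219 u

24.6219


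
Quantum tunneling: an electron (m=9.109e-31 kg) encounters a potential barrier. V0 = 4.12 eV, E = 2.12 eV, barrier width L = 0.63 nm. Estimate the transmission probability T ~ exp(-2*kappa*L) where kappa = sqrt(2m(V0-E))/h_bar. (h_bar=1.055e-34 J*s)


V0 - E = 2.0 eV = 3.2040e-19 J
kappa = sqrt(2 * m * (V0-E)) / h_bar
= sqrt(2 * 9.109e-31 * 3.2040e-19) / 1.055e-34
= 7.2418e+09 /m
2*kappa*L = 2 * 7.2418e+09 * 0.63e-9
= 9.1246
T = exp(-9.1246) = 1.089504e-04

1.089504e-04


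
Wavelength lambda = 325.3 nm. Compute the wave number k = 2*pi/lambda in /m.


k = 2 * pi / lambda
= 6.2832 / (325.3e-9)
= 6.2832 / 3.2530e-07
= 1.9315e+07 /m

1.9315e+07


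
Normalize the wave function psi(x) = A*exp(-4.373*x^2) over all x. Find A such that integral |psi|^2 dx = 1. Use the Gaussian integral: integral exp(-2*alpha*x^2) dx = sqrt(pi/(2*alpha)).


integral |psi|^2 dx = A^2 * sqrt(pi/(2*alpha)) = 1
A^2 = sqrt(2*alpha/pi)
= sqrt(2 * 4.373 / pi)
= 1.668514
A = sqrt(1.668514)
= 1.2917

1.2917


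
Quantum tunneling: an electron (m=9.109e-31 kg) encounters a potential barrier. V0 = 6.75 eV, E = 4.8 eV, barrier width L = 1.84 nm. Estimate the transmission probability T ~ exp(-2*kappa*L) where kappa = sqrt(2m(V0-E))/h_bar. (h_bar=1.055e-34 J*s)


V0 - E = 1.95 eV = 3.1239e-19 J
kappa = sqrt(2 * m * (V0-E)) / h_bar
= sqrt(2 * 9.109e-31 * 3.1239e-19) / 1.055e-34
= 7.1507e+09 /m
2*kappa*L = 2 * 7.1507e+09 * 1.84e-9
= 26.3144
T = exp(-26.3144) = 3.730614e-12

3.730614e-12


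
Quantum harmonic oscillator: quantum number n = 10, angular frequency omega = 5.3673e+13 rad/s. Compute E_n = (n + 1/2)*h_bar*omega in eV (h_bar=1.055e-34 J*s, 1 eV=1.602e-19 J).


E = (n + 1/2) * h_bar * omega
= (10 + 0.5) * 1.055e-34 * 5.3673e+13
= 10.5 * 5.6625e-21
= 5.9456e-20 J
= 0.3711 eV

0.3711


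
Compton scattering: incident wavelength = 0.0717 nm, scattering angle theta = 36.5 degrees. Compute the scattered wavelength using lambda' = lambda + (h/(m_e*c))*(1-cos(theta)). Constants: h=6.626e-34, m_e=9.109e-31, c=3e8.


Compton wavelength: h/(m_e*c) = 2.4247e-12 m
d_lambda = 2.4247e-12 * (1 - cos(36.5 deg))
= 2.4247e-12 * 0.196143
= 4.7559e-13 m = 0.000476 nm
lambda' = 0.0717 + 0.000476
= 0.072176 nm

0.072176


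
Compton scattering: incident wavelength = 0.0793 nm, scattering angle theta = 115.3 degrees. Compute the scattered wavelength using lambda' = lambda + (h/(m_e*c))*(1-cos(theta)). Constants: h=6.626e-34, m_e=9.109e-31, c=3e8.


Compton wavelength: h/(m_e*c) = 2.4247e-12 m
d_lambda = 2.4247e-12 * (1 - cos(115.3 deg))
= 2.4247e-12 * 1.427358
= 3.4609e-12 m = 0.003461 nm
lambda' = 0.0793 + 0.003461
= 0.082761 nm

0.082761


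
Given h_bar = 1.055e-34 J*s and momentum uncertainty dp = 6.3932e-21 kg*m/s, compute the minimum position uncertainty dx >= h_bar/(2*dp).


dx = h_bar / (2 * dp)
= 1.055e-34 / (2 * 6.3932e-21)
= 1.055e-34 / 1.2786e-20
= 8.2510e-15 m

8.2510e-15


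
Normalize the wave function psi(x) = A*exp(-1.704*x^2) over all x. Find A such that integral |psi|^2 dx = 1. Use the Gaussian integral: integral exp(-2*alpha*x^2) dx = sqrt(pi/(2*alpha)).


integral |psi|^2 dx = A^2 * sqrt(pi/(2*alpha)) = 1
A^2 = sqrt(2*alpha/pi)
= sqrt(2 * 1.704 / pi)
= 1.041537
A = sqrt(1.041537)
= 1.0206

1.0206


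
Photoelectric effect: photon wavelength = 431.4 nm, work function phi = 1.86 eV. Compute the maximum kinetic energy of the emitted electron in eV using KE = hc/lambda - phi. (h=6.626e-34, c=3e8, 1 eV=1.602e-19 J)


E_photon = hc / lambda
= (6.626e-34)(3e8) / (431.4e-9)
= 4.6078e-19 J
= 2.8763 eV
KE = E_photon - phi
= 2.8763 - 1.86
= 1.0163 eV

1.0163


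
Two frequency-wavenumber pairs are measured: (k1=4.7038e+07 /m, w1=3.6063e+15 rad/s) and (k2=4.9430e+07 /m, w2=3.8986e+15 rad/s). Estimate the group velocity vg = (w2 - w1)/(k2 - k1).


vg = (w2 - w1) / (k2 - k1)
= (3.8986e+15 - 3.6063e+15) / (4.9430e+07 - 4.7038e+07)
= 2.9230e+14 / 2.3920e+06
= 1.2220e+08 m/s

1.2220e+08


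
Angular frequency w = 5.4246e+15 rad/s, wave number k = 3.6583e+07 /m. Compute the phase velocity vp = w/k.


vp = w / k
= 5.4246e+15 / 3.6583e+07
= 1.4828e+08 m/s

1.4828e+08


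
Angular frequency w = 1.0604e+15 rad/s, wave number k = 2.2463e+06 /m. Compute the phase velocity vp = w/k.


vp = w / k
= 1.0604e+15 / 2.2463e+06
= 4.7207e+08 m/s

4.7207e+08


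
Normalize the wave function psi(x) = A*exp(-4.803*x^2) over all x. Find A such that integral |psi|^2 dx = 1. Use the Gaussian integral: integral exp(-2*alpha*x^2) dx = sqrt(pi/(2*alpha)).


integral |psi|^2 dx = A^2 * sqrt(pi/(2*alpha)) = 1
A^2 = sqrt(2*alpha/pi)
= sqrt(2 * 4.803 / pi)
= 1.748624
A = sqrt(1.748624)
= 1.3224

1.3224


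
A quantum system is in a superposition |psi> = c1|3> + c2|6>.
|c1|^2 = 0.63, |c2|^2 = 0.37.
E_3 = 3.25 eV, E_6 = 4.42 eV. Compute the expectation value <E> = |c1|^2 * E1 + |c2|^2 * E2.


<E> = |c1|^2 * E1 + |c2|^2 * E2
= 0.63 * 3.25 + 0.37 * 4.42
= 2.0475 + 1.6354
= 3.6829 eV

3.6829


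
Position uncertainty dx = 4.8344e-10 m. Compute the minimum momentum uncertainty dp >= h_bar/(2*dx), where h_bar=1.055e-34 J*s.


dp = h_bar / (2 * dx)
= 1.055e-34 / (2 * 4.8344e-10)
= 1.055e-34 / 9.6688e-10
= 1.0911e-25 kg*m/s

1.0911e-25


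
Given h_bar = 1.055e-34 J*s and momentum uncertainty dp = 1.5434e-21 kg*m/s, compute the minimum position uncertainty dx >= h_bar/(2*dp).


dx = h_bar / (2 * dp)
= 1.055e-34 / (2 * 1.5434e-21)
= 1.055e-34 / 3.0868e-21
= 3.4178e-14 m

3.4178e-14


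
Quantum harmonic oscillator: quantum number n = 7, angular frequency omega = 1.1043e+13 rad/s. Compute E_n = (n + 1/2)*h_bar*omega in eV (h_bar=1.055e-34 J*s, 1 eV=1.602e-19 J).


E = (n + 1/2) * h_bar * omega
= (7 + 0.5) * 1.055e-34 * 1.1043e+13
= 7.5 * 1.1650e-21
= 8.7378e-21 J
= 0.0545 eV

0.0545


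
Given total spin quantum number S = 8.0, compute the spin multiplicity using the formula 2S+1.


Spin multiplicity = 2S + 1
= 2 * 8.0 + 1
= 16.0 + 1
= 17

17


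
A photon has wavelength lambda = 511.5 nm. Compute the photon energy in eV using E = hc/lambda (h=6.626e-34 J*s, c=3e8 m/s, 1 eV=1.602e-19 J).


E = hc / lambda
= (6.626e-34)(3e8) / (511.5e-9)
= 1.9878e-25 / 5.1150e-07
= 3.8862e-19 J
Converting to eV: 3.8862e-19 / 1.602e-19
= 2.4259 eV

2.4259


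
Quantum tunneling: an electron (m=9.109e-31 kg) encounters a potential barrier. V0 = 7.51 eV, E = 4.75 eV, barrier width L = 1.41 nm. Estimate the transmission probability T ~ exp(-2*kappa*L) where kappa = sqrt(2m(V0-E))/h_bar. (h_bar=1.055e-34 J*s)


V0 - E = 2.76 eV = 4.4215e-19 J
kappa = sqrt(2 * m * (V0-E)) / h_bar
= sqrt(2 * 9.109e-31 * 4.4215e-19) / 1.055e-34
= 8.5071e+09 /m
2*kappa*L = 2 * 8.5071e+09 * 1.41e-9
= 23.9901
T = exp(-23.9901) = 3.812539e-11

3.812539e-11


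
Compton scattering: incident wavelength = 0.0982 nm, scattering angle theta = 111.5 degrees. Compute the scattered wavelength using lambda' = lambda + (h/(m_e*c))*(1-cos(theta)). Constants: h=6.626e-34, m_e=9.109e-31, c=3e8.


Compton wavelength: h/(m_e*c) = 2.4247e-12 m
d_lambda = 2.4247e-12 * (1 - cos(111.5 deg))
= 2.4247e-12 * 1.366501
= 3.3134e-12 m = 0.003313 nm
lambda' = 0.0982 + 0.003313
= 0.101513 nm

0.101513


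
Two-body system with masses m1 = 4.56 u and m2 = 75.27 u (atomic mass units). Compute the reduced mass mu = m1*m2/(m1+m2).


mu = m1 * m2 / (m1 + m2)
= 4.56 * 75.27 / (4.56 + 75.27)
= 343.2312 / 79.83
= 4.2995 u

4.2995


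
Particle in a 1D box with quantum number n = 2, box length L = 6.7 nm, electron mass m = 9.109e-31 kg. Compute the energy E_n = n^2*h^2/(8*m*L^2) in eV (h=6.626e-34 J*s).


E = n^2 * h^2 / (8 * m * L^2)
= 2^2 * (6.626e-34)^2 / (8 * 9.109e-31 * (6.7e-9)^2)
= 4 * 4.3904e-67 / (8 * 9.109e-31 * 4.4890e-17)
= 5.3685e-21 J
= 0.0335 eV

0.0335


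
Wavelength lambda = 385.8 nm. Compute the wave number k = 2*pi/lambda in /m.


k = 2 * pi / lambda
= 6.2832 / (385.8e-9)
= 6.2832 / 3.8580e-07
= 1.6286e+07 /m

1.6286e+07


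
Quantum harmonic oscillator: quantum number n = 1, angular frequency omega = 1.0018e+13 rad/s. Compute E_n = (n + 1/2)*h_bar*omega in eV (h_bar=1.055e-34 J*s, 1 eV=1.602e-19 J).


E = (n + 1/2) * h_bar * omega
= (1 + 0.5) * 1.055e-34 * 1.0018e+13
= 1.5 * 1.0569e-21
= 1.5853e-21 J
= 0.0099 eV

0.0099


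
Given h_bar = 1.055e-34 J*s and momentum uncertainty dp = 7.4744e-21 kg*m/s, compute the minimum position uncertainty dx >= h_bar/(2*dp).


dx = h_bar / (2 * dp)
= 1.055e-34 / (2 * 7.4744e-21)
= 1.055e-34 / 1.4949e-20
= 7.0574e-15 m

7.0574e-15


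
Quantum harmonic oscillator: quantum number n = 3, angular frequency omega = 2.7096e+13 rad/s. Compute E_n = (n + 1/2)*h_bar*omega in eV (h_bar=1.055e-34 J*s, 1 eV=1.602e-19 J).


E = (n + 1/2) * h_bar * omega
= (3 + 0.5) * 1.055e-34 * 2.7096e+13
= 3.5 * 2.8586e-21
= 1.0005e-20 J
= 0.0625 eV

0.0625


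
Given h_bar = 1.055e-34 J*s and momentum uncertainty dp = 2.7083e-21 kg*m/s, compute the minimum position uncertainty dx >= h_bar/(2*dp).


dx = h_bar / (2 * dp)
= 1.055e-34 / (2 * 2.7083e-21)
= 1.055e-34 / 5.4166e-21
= 1.9477e-14 m

1.9477e-14


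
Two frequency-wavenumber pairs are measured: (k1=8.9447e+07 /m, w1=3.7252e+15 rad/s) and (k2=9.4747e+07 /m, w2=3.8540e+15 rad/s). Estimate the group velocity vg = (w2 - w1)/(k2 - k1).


vg = (w2 - w1) / (k2 - k1)
= (3.8540e+15 - 3.7252e+15) / (9.4747e+07 - 8.9447e+07)
= 1.2880e+14 / 5.3000e+06
= 2.4302e+07 m/s

2.4302e+07


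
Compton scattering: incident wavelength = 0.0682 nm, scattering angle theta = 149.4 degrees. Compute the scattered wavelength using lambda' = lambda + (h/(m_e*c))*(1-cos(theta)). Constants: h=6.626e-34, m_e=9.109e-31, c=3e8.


Compton wavelength: h/(m_e*c) = 2.4247e-12 m
d_lambda = 2.4247e-12 * (1 - cos(149.4 deg))
= 2.4247e-12 * 1.860742
= 4.5118e-12 m = 0.004512 nm
lambda' = 0.0682 + 0.004512
= 0.072712 nm

0.072712


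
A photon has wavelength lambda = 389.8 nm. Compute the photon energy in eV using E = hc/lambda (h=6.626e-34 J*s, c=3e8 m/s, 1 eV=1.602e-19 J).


E = hc / lambda
= (6.626e-34)(3e8) / (389.8e-9)
= 1.9878e-25 / 3.8980e-07
= 5.0995e-19 J
Converting to eV: 5.0995e-19 / 1.602e-19
= 3.1832 eV

3.1832


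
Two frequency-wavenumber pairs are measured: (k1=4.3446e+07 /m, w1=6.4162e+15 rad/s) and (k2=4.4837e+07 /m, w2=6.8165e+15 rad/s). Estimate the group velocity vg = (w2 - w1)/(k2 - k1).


vg = (w2 - w1) / (k2 - k1)
= (6.8165e+15 - 6.4162e+15) / (4.4837e+07 - 4.3446e+07)
= 4.0030e+14 / 1.3910e+06
= 2.8778e+08 m/s

2.8778e+08


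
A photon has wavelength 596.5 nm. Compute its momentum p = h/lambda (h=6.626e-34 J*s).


p = h / lambda
= 6.626e-34 / (596.5e-9)
= 6.626e-34 / 5.9650e-07
= 1.1108e-27 kg*m/s

1.1108e-27


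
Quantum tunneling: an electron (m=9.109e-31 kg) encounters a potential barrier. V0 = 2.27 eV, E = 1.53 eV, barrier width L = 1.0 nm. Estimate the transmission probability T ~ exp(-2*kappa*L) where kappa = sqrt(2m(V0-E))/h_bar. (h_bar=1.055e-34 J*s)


V0 - E = 0.74 eV = 1.1855e-19 J
kappa = sqrt(2 * m * (V0-E)) / h_bar
= sqrt(2 * 9.109e-31 * 1.1855e-19) / 1.055e-34
= 4.4050e+09 /m
2*kappa*L = 2 * 4.4050e+09 * 1.0e-9
= 8.81
T = exp(-8.81) = 1.492360e-04

1.492360e-04


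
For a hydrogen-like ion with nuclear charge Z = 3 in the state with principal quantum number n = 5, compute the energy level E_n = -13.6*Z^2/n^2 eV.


E_n = -13.6 * Z^2 / n^2
= -13.6 * 3^2 / 5^2
= -13.6 * 9 / 25
= -4.896 eV

-4.896


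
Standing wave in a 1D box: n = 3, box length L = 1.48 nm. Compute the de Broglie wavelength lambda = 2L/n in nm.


lambda = 2L / n
= 2 * 1.48 / 3
= 2.96 / 3
= 0.9867 nm

0.9867


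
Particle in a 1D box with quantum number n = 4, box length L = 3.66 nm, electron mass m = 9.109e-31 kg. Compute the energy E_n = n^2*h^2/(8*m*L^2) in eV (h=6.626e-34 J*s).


E = n^2 * h^2 / (8 * m * L^2)
= 4^2 * (6.626e-34)^2 / (8 * 9.109e-31 * (3.66e-9)^2)
= 16 * 4.3904e-67 / (8 * 9.109e-31 * 1.3396e-17)
= 7.1961e-20 J
= 0.4492 eV

0.4492


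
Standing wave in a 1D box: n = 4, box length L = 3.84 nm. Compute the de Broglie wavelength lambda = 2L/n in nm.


lambda = 2L / n
= 2 * 3.84 / 4
= 7.68 / 4
= 1.92 nm

1.92


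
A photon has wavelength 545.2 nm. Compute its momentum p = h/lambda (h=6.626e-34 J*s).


p = h / lambda
= 6.626e-34 / (545.2e-9)
= 6.626e-34 / 5.4520e-07
= 1.2153e-27 kg*m/s

1.2153e-27


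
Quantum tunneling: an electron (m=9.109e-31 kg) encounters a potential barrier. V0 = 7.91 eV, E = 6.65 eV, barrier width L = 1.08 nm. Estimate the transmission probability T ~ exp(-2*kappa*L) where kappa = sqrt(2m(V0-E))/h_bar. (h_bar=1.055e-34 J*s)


V0 - E = 1.26 eV = 2.0185e-19 J
kappa = sqrt(2 * m * (V0-E)) / h_bar
= sqrt(2 * 9.109e-31 * 2.0185e-19) / 1.055e-34
= 5.7480e+09 /m
2*kappa*L = 2 * 5.7480e+09 * 1.08e-9
= 12.4156
T = exp(-12.4156) = 4.054784e-06

4.054784e-06


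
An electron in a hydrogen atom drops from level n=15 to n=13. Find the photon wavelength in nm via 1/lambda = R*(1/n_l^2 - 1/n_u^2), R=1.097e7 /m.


1/lambda = R * (1/n_l^2 - 1/n_u^2)
= 1.097e7 * (1/13^2 - 1/15^2)
= 1.097e7 * (0.005917 - 0.004444)
= 1.097e7 * 0.001473
= 1.6156e+04 /m
lambda = 1 / 1.6156e+04 = 61897.708 nm

61897.708


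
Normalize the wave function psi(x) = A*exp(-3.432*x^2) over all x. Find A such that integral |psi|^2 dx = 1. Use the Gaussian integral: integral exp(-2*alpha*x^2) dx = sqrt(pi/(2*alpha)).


integral |psi|^2 dx = A^2 * sqrt(pi/(2*alpha)) = 1
A^2 = sqrt(2*alpha/pi)
= sqrt(2 * 3.432 / pi)
= 1.478134
A = sqrt(1.478134)
= 1.2158

1.2158


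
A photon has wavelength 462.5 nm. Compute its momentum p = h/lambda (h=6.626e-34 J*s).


p = h / lambda
= 6.626e-34 / (462.5e-9)
= 6.626e-34 / 4.6250e-07
= 1.4326e-27 kg*m/s

1.4326e-27


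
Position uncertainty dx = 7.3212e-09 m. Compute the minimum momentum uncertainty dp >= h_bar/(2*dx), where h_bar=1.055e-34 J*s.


dp = h_bar / (2 * dx)
= 1.055e-34 / (2 * 7.3212e-09)
= 1.055e-34 / 1.4642e-08
= 7.2051e-27 kg*m/s

7.2051e-27


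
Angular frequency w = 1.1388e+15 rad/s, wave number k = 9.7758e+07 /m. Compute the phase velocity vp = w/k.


vp = w / k
= 1.1388e+15 / 9.7758e+07
= 1.1649e+07 m/s

1.1649e+07


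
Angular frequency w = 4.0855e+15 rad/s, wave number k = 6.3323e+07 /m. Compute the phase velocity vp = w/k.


vp = w / k
= 4.0855e+15 / 6.3323e+07
= 6.4518e+07 m/s

6.4518e+07


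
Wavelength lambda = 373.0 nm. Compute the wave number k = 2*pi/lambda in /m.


k = 2 * pi / lambda
= 6.2832 / (373.0e-9)
= 6.2832 / 3.7300e-07
= 1.6845e+07 /m

1.6845e+07


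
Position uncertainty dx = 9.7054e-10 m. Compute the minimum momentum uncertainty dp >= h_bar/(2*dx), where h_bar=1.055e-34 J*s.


dp = h_bar / (2 * dx)
= 1.055e-34 / (2 * 9.7054e-10)
= 1.055e-34 / 1.9411e-09
= 5.4351e-26 kg*m/s

5.4351e-26


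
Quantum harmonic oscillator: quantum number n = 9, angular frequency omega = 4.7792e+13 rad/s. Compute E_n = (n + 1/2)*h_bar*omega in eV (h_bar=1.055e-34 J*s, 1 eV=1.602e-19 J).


E = (n + 1/2) * h_bar * omega
= (9 + 0.5) * 1.055e-34 * 4.7792e+13
= 9.5 * 5.0421e-21
= 4.7900e-20 J
= 0.299 eV

0.299


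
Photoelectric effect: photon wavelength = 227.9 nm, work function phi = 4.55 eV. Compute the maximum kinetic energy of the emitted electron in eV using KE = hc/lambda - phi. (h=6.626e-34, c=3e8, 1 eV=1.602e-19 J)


E_photon = hc / lambda
= (6.626e-34)(3e8) / (227.9e-9)
= 8.7222e-19 J
= 5.4446 eV
KE = E_photon - phi
= 5.4446 - 4.55
= 0.8946 eV

0.8946


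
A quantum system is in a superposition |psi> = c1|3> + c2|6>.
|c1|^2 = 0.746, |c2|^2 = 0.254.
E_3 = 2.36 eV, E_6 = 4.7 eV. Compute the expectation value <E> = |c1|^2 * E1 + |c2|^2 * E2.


<E> = |c1|^2 * E1 + |c2|^2 * E2
= 0.746 * 2.36 + 0.254 * 4.7
= 1.7606 + 1.1938
= 2.9544 eV

2.9544


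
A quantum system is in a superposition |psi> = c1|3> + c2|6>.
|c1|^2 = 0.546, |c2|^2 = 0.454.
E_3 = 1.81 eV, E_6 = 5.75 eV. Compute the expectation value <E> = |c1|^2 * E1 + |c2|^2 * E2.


<E> = |c1|^2 * E1 + |c2|^2 * E2
= 0.546 * 1.81 + 0.454 * 5.75
= 0.9883 + 2.6105
= 3.5988 eV

3.5988


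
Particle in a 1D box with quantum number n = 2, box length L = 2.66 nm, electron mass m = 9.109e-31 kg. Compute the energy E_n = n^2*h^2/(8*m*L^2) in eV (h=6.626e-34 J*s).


E = n^2 * h^2 / (8 * m * L^2)
= 2^2 * (6.626e-34)^2 / (8 * 9.109e-31 * (2.66e-9)^2)
= 4 * 4.3904e-67 / (8 * 9.109e-31 * 7.0756e-18)
= 3.4060e-20 J
= 0.2126 eV

0.2126


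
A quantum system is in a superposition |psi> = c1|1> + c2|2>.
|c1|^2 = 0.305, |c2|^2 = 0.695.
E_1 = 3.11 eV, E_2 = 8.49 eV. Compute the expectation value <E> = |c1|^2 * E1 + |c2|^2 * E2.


<E> = |c1|^2 * E1 + |c2|^2 * E2
= 0.305 * 3.11 + 0.695 * 8.49
= 0.9485 + 5.9005
= 6.8491 eV

6.8491


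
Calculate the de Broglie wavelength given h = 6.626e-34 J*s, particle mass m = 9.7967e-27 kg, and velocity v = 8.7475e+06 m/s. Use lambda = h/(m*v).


lambda = h / (m * v)
= 6.626e-34 / (9.7967e-27 * 8.7475e+06)
= 6.626e-34 / 8.5697e-20
= 7.7319e-15 m

7.7319e-15


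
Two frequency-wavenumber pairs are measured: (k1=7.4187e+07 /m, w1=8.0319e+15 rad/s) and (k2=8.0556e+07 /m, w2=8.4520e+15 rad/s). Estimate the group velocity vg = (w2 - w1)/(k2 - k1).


vg = (w2 - w1) / (k2 - k1)
= (8.4520e+15 - 8.0319e+15) / (8.0556e+07 - 7.4187e+07)
= 4.2010e+14 / 6.3690e+06
= 6.5960e+07 m/s

6.5960e+07


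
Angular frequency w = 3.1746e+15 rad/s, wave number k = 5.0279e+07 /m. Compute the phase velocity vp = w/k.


vp = w / k
= 3.1746e+15 / 5.0279e+07
= 6.3140e+07 m/s

6.3140e+07


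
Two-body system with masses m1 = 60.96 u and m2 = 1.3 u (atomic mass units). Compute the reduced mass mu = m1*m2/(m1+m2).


mu = m1 * m2 / (m1 + m2)
= 60.96 * 1.3 / (60.96 + 1.3)
= 79.248 / 62.26
= 1.2729 u

1.2729


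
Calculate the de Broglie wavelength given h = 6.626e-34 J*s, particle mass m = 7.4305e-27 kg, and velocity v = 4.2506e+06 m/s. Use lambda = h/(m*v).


lambda = h / (m * v)
= 6.626e-34 / (7.4305e-27 * 4.2506e+06)
= 6.626e-34 / 3.1584e-20
= 2.0979e-14 m

2.0979e-14


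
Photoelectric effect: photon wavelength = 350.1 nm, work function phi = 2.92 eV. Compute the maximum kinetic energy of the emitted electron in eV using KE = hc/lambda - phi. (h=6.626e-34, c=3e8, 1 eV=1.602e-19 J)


E_photon = hc / lambda
= (6.626e-34)(3e8) / (350.1e-9)
= 5.6778e-19 J
= 3.5442 eV
KE = E_photon - phi
= 3.5442 - 2.92
= 0.6242 eV

0.6242


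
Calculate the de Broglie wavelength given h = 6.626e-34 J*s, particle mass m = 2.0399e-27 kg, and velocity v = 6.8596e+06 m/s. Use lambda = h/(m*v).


lambda = h / (m * v)
= 6.626e-34 / (2.0399e-27 * 6.8596e+06)
= 6.626e-34 / 1.3993e-20
= 4.7353e-14 m

4.7353e-14


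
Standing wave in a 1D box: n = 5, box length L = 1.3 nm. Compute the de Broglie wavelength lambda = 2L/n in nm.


lambda = 2L / n
= 2 * 1.3 / 5
= 2.6 / 5
= 0.52 nm

0.52


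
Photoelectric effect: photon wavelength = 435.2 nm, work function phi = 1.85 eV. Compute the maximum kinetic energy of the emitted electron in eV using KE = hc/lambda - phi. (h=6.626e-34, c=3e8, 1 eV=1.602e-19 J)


E_photon = hc / lambda
= (6.626e-34)(3e8) / (435.2e-9)
= 4.5676e-19 J
= 2.8512 eV
KE = E_photon - phi
= 2.8512 - 1.85
= 1.0012 eV

1.0012


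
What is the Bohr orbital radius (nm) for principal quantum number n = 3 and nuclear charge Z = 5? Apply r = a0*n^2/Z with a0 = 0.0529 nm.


r = a0 * n^2 / Z
= 0.0529 * 3^2 / 5
= 0.0529 * 9 / 5
= 0.0952 nm

0.0952


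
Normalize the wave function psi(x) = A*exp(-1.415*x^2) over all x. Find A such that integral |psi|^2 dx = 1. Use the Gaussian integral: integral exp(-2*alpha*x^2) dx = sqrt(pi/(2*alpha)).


integral |psi|^2 dx = A^2 * sqrt(pi/(2*alpha)) = 1
A^2 = sqrt(2*alpha/pi)
= sqrt(2 * 1.415 / pi)
= 0.949114
A = sqrt(0.949114)
= 0.9742

0.9742


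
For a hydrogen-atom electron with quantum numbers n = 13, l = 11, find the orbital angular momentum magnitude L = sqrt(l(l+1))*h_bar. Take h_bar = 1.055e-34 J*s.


L = sqrt(l*(l+1)) * h_bar
= sqrt(11 * 12) * 1.055e-34
= sqrt(132) * 1.055e-34
= 11.4891 * 1.055e-34
= 1.2121e-33 J*s

1.2121e-33


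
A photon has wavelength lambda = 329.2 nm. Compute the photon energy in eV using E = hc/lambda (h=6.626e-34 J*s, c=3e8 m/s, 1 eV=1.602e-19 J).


E = hc / lambda
= (6.626e-34)(3e8) / (329.2e-9)
= 1.9878e-25 / 3.2920e-07
= 6.0383e-19 J
Converting to eV: 6.0383e-19 / 1.602e-19
= 3.7692 eV

3.7692


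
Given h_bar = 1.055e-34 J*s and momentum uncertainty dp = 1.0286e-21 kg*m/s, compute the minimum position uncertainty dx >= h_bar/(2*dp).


dx = h_bar / (2 * dp)
= 1.055e-34 / (2 * 1.0286e-21)
= 1.055e-34 / 2.0572e-21
= 5.1283e-14 m

5.1283e-14


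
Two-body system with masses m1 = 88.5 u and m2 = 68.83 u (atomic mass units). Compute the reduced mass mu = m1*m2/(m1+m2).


mu = m1 * m2 / (m1 + m2)
= 88.5 * 68.83 / (88.5 + 68.83)
= 6091.455 / 157.33
= 38.7177 u

38.7177


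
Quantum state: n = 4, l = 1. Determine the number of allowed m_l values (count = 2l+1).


m_l ranges from -l to +l in integer steps
So m_l goes from -1 to +1
Count = 2l + 1 = 2*1 + 1
= 3

3


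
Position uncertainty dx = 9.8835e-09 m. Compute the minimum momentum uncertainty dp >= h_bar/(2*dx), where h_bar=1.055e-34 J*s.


dp = h_bar / (2 * dx)
= 1.055e-34 / (2 * 9.8835e-09)
= 1.055e-34 / 1.9767e-08
= 5.3372e-27 kg*m/s

5.3372e-27


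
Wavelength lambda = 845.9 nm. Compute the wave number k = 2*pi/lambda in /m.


k = 2 * pi / lambda
= 6.2832 / (845.9e-9)
= 6.2832 / 8.4590e-07
= 7.4278e+06 /m

7.4278e+06


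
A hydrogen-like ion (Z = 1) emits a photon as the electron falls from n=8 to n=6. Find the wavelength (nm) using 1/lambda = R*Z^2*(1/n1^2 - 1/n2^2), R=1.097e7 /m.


1/lambda = R * Z^2 * (1/n1^2 - 1/n2^2)
= 1.097e7 * 1^2 * (1/6^2 - 1/8^2)
= 1.097e7 * 1 * (0.027778 - 0.015625)
= 1.3332e+05 /m
lambda = 1 / 1.3332e+05
= 7500.9767 nm

7500.9767


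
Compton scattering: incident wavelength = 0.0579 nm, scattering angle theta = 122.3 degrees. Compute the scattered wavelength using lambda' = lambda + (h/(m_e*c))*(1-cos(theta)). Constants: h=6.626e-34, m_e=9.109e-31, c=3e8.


Compton wavelength: h/(m_e*c) = 2.4247e-12 m
d_lambda = 2.4247e-12 * (1 - cos(122.3 deg))
= 2.4247e-12 * 1.534352
= 3.7204e-12 m = 0.00372 nm
lambda' = 0.0579 + 0.00372
= 0.06162 nm

0.06162


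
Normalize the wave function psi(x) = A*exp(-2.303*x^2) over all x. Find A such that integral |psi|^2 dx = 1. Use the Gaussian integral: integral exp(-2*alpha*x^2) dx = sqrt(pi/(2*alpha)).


integral |psi|^2 dx = A^2 * sqrt(pi/(2*alpha)) = 1
A^2 = sqrt(2*alpha/pi)
= sqrt(2 * 2.303 / pi)
= 1.210841
A = sqrt(1.210841)
= 1.1004

1.1004


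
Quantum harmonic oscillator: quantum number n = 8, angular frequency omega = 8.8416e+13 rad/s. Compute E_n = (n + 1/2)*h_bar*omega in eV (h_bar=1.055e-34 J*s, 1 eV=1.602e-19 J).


E = (n + 1/2) * h_bar * omega
= (8 + 0.5) * 1.055e-34 * 8.8416e+13
= 8.5 * 9.3279e-21
= 7.9287e-20 J
= 0.4949 eV

0.4949


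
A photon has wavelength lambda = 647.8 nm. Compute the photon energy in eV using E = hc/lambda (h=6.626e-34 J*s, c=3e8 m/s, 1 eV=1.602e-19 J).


E = hc / lambda
= (6.626e-34)(3e8) / (647.8e-9)
= 1.9878e-25 / 6.4780e-07
= 3.0685e-19 J
Converting to eV: 3.0685e-19 / 1.602e-19
= 1.9154 eV

1.9154


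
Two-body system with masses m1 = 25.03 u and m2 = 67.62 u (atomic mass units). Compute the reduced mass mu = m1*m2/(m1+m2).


mu = m1 * m2 / (m1 + m2)
= 25.03 * 67.62 / (25.03 + 67.62)
= 1692.5286 / 92.65
= 18.268 u

18.268


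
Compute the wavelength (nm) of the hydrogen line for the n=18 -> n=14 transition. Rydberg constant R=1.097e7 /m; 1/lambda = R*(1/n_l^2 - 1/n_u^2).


1/lambda = R * (1/n_l^2 - 1/n_u^2)
= 1.097e7 * (1/14^2 - 1/18^2)
= 1.097e7 * (0.005102 - 0.003086)
= 1.097e7 * 0.002016
= 2.2111e+04 /m
lambda = 1 / 2.2111e+04 = 45225.6153 nm

45225.6153


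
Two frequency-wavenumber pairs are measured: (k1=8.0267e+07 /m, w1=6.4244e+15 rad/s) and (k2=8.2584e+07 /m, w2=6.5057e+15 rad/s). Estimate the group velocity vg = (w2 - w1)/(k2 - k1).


vg = (w2 - w1) / (k2 - k1)
= (6.5057e+15 - 6.4244e+15) / (8.2584e+07 - 8.0267e+07)
= 8.1300e+13 / 2.3170e+06
= 3.5088e+07 m/s

3.5088e+07


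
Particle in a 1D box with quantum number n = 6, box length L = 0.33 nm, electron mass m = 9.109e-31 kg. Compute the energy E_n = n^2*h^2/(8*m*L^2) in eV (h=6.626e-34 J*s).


E = n^2 * h^2 / (8 * m * L^2)
= 6^2 * (6.626e-34)^2 / (8 * 9.109e-31 * (0.33e-9)^2)
= 36 * 4.3904e-67 / (8 * 9.109e-31 * 1.0890e-19)
= 1.9917e-17 J
= 124.3238 eV

124.3238


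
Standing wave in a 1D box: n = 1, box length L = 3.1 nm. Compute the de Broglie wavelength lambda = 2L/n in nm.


lambda = 2L / n
= 2 * 3.1 / 1
= 6.2 / 1
= 6.2 nm

6.2


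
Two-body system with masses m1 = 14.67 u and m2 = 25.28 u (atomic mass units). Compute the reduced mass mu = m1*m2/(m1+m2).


mu = m1 * m2 / (m1 + m2)
= 14.67 * 25.28 / (14.67 + 25.28)
= 370.8576 / 39.95
= 9.283 u

9.283


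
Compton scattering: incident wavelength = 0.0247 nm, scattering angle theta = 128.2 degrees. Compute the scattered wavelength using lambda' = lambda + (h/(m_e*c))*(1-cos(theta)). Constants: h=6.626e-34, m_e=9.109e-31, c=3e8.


Compton wavelength: h/(m_e*c) = 2.4247e-12 m
d_lambda = 2.4247e-12 * (1 - cos(128.2 deg))
= 2.4247e-12 * 1.618408
= 3.9242e-12 m = 0.003924 nm
lambda' = 0.0247 + 0.003924
= 0.028624 nm

0.028624


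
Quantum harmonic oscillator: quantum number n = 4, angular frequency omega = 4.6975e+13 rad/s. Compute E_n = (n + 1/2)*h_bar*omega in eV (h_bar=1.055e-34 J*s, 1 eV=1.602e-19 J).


E = (n + 1/2) * h_bar * omega
= (4 + 0.5) * 1.055e-34 * 4.6975e+13
= 4.5 * 4.9559e-21
= 2.2301e-20 J
= 0.1392 eV

0.1392


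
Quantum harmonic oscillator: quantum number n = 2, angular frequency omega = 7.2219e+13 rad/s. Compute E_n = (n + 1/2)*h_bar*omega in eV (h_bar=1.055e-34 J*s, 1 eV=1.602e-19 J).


E = (n + 1/2) * h_bar * omega
= (2 + 0.5) * 1.055e-34 * 7.2219e+13
= 2.5 * 7.6191e-21
= 1.9048e-20 J
= 0.1189 eV

0.1189


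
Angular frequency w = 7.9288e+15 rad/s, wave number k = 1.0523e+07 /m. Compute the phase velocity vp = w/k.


vp = w / k
= 7.9288e+15 / 1.0523e+07
= 7.5347e+08 m/s

7.5347e+08


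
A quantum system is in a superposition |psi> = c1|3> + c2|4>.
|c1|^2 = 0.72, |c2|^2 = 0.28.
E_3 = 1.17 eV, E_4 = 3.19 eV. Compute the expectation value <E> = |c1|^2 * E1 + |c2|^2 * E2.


<E> = |c1|^2 * E1 + |c2|^2 * E2
= 0.72 * 1.17 + 0.28 * 3.19
= 0.8424 + 0.8932
= 1.7356 eV

1.7356


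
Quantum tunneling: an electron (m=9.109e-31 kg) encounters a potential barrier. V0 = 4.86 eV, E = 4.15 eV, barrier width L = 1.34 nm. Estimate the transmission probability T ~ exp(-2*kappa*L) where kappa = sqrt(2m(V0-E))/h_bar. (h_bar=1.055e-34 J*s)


V0 - E = 0.71 eV = 1.1374e-19 J
kappa = sqrt(2 * m * (V0-E)) / h_bar
= sqrt(2 * 9.109e-31 * 1.1374e-19) / 1.055e-34
= 4.3148e+09 /m
2*kappa*L = 2 * 4.3148e+09 * 1.34e-9
= 11.5636
T = exp(-11.5636) = 9.505867e-06

9.505867e-06


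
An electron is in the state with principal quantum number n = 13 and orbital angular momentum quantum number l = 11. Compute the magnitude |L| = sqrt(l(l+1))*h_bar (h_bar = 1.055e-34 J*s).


L = sqrt(l*(l+1)) * h_bar
= sqrt(11 * 12) * 1.055e-34
= sqrt(132) * 1.055e-34
= 11.4891 * 1.055e-34
= 1.2121e-33 J*s

1.2121e-33


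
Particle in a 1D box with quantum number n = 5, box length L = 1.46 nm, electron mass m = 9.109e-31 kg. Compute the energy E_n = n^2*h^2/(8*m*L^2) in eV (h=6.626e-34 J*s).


E = n^2 * h^2 / (8 * m * L^2)
= 5^2 * (6.626e-34)^2 / (8 * 9.109e-31 * (1.46e-9)^2)
= 25 * 4.3904e-67 / (8 * 9.109e-31 * 2.1316e-18)
= 7.0660e-19 J
= 4.4108 eV

4.4108


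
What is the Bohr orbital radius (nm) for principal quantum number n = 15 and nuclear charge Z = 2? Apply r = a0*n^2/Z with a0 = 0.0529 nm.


r = a0 * n^2 / Z
= 0.0529 * 15^2 / 2
= 0.0529 * 225 / 2
= 5.9512 nm

5.9512


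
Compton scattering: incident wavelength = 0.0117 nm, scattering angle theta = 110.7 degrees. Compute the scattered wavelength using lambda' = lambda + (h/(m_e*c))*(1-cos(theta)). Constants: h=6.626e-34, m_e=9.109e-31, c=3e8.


Compton wavelength: h/(m_e*c) = 2.4247e-12 m
d_lambda = 2.4247e-12 * (1 - cos(110.7 deg))
= 2.4247e-12 * 1.353475
= 3.2818e-12 m = 0.003282 nm
lambda' = 0.0117 + 0.003282
= 0.014982 nm

0.014982


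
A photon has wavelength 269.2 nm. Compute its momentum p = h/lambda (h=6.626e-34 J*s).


p = h / lambda
= 6.626e-34 / (269.2e-9)
= 6.626e-34 / 2.6920e-07
= 2.4614e-27 kg*m/s

2.4614e-27


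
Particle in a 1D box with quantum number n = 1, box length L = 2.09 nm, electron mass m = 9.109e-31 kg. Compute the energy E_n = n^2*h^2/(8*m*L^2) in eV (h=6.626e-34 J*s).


E = n^2 * h^2 / (8 * m * L^2)
= 1^2 * (6.626e-34)^2 / (8 * 9.109e-31 * (2.09e-9)^2)
= 1 * 4.3904e-67 / (8 * 9.109e-31 * 4.3681e-18)
= 1.3793e-20 J
= 0.0861 eV

0.0861


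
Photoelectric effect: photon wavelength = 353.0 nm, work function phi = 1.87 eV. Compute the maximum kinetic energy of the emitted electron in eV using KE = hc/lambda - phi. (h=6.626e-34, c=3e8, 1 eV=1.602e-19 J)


E_photon = hc / lambda
= (6.626e-34)(3e8) / (353.0e-9)
= 5.6312e-19 J
= 3.5151 eV
KE = E_photon - phi
= 3.5151 - 1.87
= 1.6451 eV

1.6451


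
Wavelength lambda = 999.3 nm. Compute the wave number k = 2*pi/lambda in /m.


k = 2 * pi / lambda
= 6.2832 / (999.3e-9)
= 6.2832 / 9.9930e-07
= 6.2876e+06 /m

6.2876e+06


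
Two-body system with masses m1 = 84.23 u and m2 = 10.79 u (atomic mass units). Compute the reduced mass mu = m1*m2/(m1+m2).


mu = m1 * m2 / (m1 + m2)
= 84.23 * 10.79 / (84.23 + 10.79)
= 908.8417 / 95.02
= 9.5647 u

9.5647


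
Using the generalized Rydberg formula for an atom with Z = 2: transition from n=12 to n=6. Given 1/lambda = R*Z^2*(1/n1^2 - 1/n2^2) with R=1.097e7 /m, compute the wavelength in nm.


1/lambda = R * Z^2 * (1/n1^2 - 1/n2^2)
= 1.097e7 * 2^2 * (1/6^2 - 1/12^2)
= 1.097e7 * 4 * (0.027778 - 0.006944)
= 9.1417e+05 /m
lambda = 1 / 9.1417e+05
= 1093.8924 nm

1093.8924


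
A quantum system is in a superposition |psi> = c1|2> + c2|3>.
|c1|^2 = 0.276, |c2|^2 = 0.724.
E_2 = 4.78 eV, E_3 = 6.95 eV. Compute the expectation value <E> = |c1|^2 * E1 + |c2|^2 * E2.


<E> = |c1|^2 * E1 + |c2|^2 * E2
= 0.276 * 4.78 + 0.724 * 6.95
= 1.3193 + 5.0318
= 6.3511 eV

6.3511
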